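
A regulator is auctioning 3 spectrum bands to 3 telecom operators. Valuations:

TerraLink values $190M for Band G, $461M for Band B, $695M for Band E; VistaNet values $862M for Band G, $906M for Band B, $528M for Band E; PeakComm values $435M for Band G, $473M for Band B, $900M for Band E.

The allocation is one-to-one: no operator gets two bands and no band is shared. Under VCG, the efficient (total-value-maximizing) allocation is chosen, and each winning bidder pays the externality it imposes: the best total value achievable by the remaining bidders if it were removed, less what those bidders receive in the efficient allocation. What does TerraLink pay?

Efficient allocation: TerraLink→Band B ($461M), VistaNet→Band G ($862M), PeakComm→Band E ($900M); total welfare W = $2223M.
TerraLink receives Band B at value $461M, so the others get W − 461 = $1762M.
Without TerraLink: best allocation of the remaining 2 bidders over all 3 bands is VistaNet→Band B ($906M), PeakComm→Band E ($900M), total $1806M.
VCG payment = (others' best without TerraLink) − (others' welfare with TerraLink) = 1806 − 1762 = $44M.

TerraLink pays $44M.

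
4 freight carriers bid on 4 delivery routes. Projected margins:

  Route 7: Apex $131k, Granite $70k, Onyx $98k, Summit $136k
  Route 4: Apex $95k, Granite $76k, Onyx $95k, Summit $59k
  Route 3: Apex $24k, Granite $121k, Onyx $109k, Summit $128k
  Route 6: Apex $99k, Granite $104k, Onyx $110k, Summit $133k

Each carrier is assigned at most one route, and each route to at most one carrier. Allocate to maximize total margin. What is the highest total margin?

Maximum total: $480k

This is a one-to-one assignment (maximum-weight bipartite matching).
Optimal: Apex→Route 7 ($131k), Granite→Route 3 ($121k), Onyx→Route 4 ($95k), Summit→Route 6 ($133k) — total 131+121+95+133 = $480k.
Column-greedy (each route in turn goes to its best remaining carrier) gives $462k, worse by 18.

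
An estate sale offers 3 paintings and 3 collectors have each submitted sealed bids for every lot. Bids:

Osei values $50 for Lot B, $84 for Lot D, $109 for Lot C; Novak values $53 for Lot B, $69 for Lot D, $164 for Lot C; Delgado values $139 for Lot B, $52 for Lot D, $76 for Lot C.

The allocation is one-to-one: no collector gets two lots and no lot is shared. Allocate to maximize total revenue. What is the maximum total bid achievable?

Maximum total: $387

Optimal: Osei→Lot D ($84), Novak→Lot C ($164), Delgado→Lot B ($139) — total 84+164+139 = $387.
Row-greedy (each collector in turn takes its best remaining lot) gives $317, worse by 70.
Swapping Delgado↔Novak (Delgado→Lot C $76, Novak→Lot B $53) loses 174.
Every other assignment is strictly worse.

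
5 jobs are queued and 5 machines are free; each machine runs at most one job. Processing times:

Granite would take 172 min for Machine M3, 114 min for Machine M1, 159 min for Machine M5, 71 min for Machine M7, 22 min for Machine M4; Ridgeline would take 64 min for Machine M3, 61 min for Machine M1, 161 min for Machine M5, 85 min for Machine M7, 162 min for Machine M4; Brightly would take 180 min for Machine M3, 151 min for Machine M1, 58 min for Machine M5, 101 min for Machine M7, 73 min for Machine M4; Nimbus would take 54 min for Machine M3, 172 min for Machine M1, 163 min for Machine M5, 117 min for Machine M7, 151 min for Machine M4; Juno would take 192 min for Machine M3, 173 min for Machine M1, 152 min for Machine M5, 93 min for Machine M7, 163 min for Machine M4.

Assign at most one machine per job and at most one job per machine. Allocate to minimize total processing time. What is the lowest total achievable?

Minimum total: 288 min

Optimal: Granite→Machine M4 (22 min), Ridgeline→Machine M1 (61 min), Brightly→Machine M5 (58 min), Nimbus→Machine M3 (54 min), Juno→Machine M7 (93 min) — total 22+61+58+54+93 = 288 min.
Column-greedy (each machine in turn goes to its cheapest remaining job) gives 407 min, worse by 119.
Swapping Ridgeline↔Brightly (Ridgeline→Machine M5 161 min, Brightly→Machine M1 151 min) adds 193.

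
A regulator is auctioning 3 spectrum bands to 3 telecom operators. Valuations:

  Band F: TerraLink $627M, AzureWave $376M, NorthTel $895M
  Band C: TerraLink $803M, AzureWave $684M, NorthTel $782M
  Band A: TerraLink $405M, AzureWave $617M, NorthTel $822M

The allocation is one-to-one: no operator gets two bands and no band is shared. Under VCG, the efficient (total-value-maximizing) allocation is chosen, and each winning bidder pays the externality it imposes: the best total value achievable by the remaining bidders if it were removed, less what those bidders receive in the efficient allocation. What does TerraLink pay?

Efficient allocation: TerraLink→Band C ($803M), AzureWave→Band A ($617M), NorthTel→Band F ($895M); total welfare W = $2315M.
TerraLink receives Band C at value $803M, so the others get W − 803 = $1512M.
Without TerraLink: best allocation of the remaining 2 bidders over all 3 bands is AzureWave→Band C ($684M), NorthTel→Band F ($895M), total $1579M.
VCG payment = (others' best without TerraLink) − (others' welfare with TerraLink) = 1579 − 1512 = $67M.

TerraLink pays $67M.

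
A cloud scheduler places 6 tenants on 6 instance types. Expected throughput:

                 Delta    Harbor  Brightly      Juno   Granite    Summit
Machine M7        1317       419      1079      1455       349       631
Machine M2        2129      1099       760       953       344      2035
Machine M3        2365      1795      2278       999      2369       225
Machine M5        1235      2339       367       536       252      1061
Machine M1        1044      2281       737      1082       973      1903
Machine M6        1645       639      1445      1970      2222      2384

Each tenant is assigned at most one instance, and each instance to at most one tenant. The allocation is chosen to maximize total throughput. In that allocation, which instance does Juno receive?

This is the linear assignment problem.
Optimal: Delta→Machine M2 (2129 ops/s), Harbor→Machine M5 (2339 ops/s), Brightly→Machine M3 (2278 ops/s), Juno→Machine M7 (1455 ops/s), Granite→Machine M6 (2222 ops/s), Summit→Machine M1 (1903 ops/s) — total 2129+2339+2278+1455+2222+1903 = 12326 ops/s.
Row-greedy (each tenant in turn takes its best remaining instance) gives 10612 ops/s, worse by 1714.
Next-best assignment: Delta→Machine M2, Harbor→Machine M5, Brightly→Machine M7, Juno→Machine M6, Granite→Machine M3, Summit→Machine M1 = 11789 ops/s.
Checked against all permutations: 12326 ops/s is optimal.
Juno's own top instance is Machine M6 (1970 ops/s), but forcing Juno→Machine M6 and reassigning the rest optimally gives only 11789 ops/s — worse by 537.

Juno receives Machine M7.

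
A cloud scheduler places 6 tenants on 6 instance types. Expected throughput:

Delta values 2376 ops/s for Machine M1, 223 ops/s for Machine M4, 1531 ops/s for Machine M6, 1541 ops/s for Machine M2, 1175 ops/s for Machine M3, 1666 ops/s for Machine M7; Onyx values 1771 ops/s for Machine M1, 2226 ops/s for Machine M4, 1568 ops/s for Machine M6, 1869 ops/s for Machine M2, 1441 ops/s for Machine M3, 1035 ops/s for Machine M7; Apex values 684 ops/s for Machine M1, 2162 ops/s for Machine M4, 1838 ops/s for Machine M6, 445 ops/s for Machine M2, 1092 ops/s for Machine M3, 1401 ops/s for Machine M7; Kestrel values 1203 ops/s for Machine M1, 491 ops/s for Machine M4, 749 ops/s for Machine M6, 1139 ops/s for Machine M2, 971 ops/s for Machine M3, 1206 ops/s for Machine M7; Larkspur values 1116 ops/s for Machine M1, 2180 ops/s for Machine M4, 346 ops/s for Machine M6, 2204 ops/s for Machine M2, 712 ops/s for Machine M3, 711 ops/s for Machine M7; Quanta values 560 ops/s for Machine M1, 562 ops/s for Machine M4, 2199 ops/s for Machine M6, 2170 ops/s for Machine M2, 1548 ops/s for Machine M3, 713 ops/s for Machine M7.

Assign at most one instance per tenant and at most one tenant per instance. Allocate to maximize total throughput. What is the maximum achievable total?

Maximum total: 11588 ops/s

Optimal: Delta→Machine M1 (2376 ops/s), Onyx→Machine M3 (1441 ops/s), Apex→Machine M4 (2162 ops/s), Kestrel→Machine M7 (1206 ops/s), Larkspur→Machine M2 (2204 ops/s), Quanta→Machine M6 (2199 ops/s) — total 2376+1441+2162+1206+2204+2199 = 11588 ops/s.
Row-greedy (each tenant in turn takes its best remaining instance) gives 11398 ops/s, worse by 190.
Next-best assignment: Delta→Machine M1, Onyx→Machine M4, Apex→Machine M6, Kestrel→Machine M7, Larkspur→Machine M2, Quanta→Machine M3 = 11398 ops/s.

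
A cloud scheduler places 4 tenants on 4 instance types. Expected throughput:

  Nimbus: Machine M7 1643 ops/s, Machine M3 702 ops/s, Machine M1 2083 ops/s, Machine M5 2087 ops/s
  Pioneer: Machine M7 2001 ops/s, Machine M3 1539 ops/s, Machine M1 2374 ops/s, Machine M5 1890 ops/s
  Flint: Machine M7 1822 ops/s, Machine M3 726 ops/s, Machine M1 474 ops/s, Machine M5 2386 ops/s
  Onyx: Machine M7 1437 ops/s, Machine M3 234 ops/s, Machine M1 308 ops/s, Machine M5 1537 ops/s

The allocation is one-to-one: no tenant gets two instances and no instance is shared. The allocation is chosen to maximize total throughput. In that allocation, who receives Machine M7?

Onyx receives Machine M7.

Treat this as an assignment problem: match each tenant to one instance.
Optimal: Nimbus→Machine M1 (2083 ops/s), Pioneer→Machine M3 (1539 ops/s), Flint→Machine M5 (2386 ops/s), Onyx→Machine M7 (1437 ops/s) — total 2083+1539+2386+1437 = 7445 ops/s.
Max-entry greedy (repeatedly take the single best remaining cell) gives 6637 ops/s, worse by 808.
Onyx's own top instance is Machine M5 (1537 ops/s), but forcing Onyx→Machine M5 and reassigning the rest optimally gives only 6981 ops/s — worse by 464.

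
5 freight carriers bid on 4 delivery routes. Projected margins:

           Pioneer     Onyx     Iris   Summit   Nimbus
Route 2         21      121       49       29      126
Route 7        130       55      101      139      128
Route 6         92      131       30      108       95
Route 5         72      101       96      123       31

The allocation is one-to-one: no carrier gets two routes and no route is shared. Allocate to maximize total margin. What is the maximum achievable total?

This is the linear assignment problem.
Optimal: Nimbus→Route 2 ($126k), Pioneer→Route 7 ($130k), Onyx→Route 6 ($131k), Summit→Route 5 ($123k) — total 126+130+131+123 = $510k.
Max-entry greedy (repeatedly take the single best remaining cell) gives $492k, worse by 18.

Maximum total: $510k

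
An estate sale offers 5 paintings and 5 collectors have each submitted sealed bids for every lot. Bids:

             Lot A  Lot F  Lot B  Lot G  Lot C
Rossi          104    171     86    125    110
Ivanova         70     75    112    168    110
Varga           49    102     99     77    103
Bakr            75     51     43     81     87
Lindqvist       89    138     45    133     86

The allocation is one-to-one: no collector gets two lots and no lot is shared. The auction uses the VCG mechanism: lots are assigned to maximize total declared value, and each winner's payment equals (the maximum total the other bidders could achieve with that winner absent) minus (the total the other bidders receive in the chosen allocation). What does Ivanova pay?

Ivanova pays $44.

Efficient allocation: Rossi→Lot F ($171), Ivanova→Lot G ($168), Varga→Lot B ($99), Bakr→Lot C ($87), Lindqvist→Lot A ($89); total welfare W = $614.
Ivanova receives Lot G at value $168, so the others get W − 168 = $446.
Without Ivanova: best allocation of the remaining 4 bidders over all 5 lots is Rossi→Lot F ($171), Varga→Lot B ($99), Bakr→Lot C ($87), Lindqvist→Lot G ($133), total $490.
VCG payment = (others' best without Ivanova) − (others' welfare with Ivanova) = 490 − 446 = $44.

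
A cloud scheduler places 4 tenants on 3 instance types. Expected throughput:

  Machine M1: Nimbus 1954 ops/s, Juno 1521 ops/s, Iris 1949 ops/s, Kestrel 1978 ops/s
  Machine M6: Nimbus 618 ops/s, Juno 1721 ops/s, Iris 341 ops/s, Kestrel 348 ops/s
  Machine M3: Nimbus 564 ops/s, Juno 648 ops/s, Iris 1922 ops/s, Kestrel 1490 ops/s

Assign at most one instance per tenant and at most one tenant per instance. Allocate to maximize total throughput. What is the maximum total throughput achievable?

Optimal: Kestrel→Machine M1 (1978 ops/s), Juno→Machine M6 (1721 ops/s), Iris→Machine M3 (1922 ops/s) — total 1978+1721+1922 = 5621 ops/s.
Row-greedy (each tenant in turn takes its best remaining instance) gives 5597 ops/s, worse by 24.
Next-best assignment: Nimbus→Machine M1, Juno→Machine M6, Iris→Machine M3 = 5597 ops/s.
Checked against all permutations: 5621 ops/s is optimal.

Maximum total: 5621 ops/s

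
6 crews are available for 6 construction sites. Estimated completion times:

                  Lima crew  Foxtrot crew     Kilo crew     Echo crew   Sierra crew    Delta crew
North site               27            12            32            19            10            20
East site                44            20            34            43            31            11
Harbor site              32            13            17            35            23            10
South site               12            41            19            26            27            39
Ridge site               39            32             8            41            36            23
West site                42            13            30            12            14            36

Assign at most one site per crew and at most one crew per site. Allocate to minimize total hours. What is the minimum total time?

Minimum total: 66 hours

This is the linear assignment problem.
Optimal: Lima crew→South site (12 hours), Foxtrot crew→Harbor site (13 hours), Kilo crew→Ridge site (8 hours), Echo crew→West site (12 hours), Sierra crew→North site (10 hours), Delta crew→East site (11 hours) — total 12+13+8+12+10+11 = 66 hours.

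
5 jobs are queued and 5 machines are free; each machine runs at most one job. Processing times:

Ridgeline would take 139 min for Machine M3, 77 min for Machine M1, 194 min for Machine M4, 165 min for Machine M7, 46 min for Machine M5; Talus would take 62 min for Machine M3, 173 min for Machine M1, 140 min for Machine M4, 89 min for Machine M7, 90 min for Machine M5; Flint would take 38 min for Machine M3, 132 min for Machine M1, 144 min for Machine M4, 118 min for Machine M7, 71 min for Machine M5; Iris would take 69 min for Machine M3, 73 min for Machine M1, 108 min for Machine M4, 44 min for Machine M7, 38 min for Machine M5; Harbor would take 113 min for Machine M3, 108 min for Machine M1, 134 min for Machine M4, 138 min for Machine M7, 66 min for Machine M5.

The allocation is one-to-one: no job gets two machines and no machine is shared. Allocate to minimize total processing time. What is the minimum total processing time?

Minimum total: 365 min

Optimal: Ridgeline→Machine M1 (77 min), Talus→Machine M4 (140 min), Flint→Machine M3 (38 min), Iris→Machine M7 (44 min), Harbor→Machine M5 (66 min) — total 77+140+38+44+66 = 365 min.
Min-entry greedy (repeatedly take the single cheapest remaining cell) gives 376 min, worse by 11.
Swapping Iris↔Ridgeline (Iris→Machine M1 73 min, Ridgeline→Machine M7 165 min) adds 117.
No other one-to-one assignment undercuts 365 min.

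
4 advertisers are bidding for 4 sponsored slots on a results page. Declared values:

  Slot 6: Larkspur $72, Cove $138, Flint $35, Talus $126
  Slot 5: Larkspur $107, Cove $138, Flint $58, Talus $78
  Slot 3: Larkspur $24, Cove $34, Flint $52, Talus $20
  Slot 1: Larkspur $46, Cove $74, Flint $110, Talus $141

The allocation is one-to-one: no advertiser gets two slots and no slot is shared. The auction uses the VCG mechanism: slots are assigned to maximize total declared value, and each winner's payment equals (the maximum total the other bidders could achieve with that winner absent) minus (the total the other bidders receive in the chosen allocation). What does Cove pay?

Cove pays $43.

Efficient allocation: Larkspur→Slot 5 ($107), Cove→Slot 6 ($138), Flint→Slot 3 ($52), Talus→Slot 1 ($141); total welfare W = $438.
Cove receives Slot 6 at value $138, so the others get W − 138 = $300.
Without Cove: best allocation of the remaining 3 bidders over all 4 slots is Larkspur→Slot 5 ($107), Flint→Slot 1 ($110), Talus→Slot 6 ($126), total $343.
VCG payment = (others' best without Cove) − (others' welfare with Cove) = 343 − 300 = $43.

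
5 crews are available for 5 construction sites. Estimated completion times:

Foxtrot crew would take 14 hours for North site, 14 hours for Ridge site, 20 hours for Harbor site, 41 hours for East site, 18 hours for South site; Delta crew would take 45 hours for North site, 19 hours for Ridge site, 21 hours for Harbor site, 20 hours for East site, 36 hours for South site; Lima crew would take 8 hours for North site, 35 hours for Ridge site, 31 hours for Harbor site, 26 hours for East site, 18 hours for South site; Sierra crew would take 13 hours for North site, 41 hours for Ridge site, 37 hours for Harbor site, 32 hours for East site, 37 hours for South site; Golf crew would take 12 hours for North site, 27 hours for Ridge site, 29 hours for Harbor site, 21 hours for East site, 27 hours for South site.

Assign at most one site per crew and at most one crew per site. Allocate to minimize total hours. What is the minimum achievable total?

This is the linear assignment problem.
Optimal: Foxtrot crew→Ridge site (14 hours), Delta crew→Harbor site (21 hours), Lima crew→South site (18 hours), Sierra crew→North site (13 hours), Golf crew→East site (21 hours) — total 14+21+18+13+21 = 87 hours.
Row-greedy (each crew in turn takes its cheapest remaining site) gives 112 hours, worse by 25.
Checked against all permutations: 87 hours is optimal.

Minimum total: 87 hours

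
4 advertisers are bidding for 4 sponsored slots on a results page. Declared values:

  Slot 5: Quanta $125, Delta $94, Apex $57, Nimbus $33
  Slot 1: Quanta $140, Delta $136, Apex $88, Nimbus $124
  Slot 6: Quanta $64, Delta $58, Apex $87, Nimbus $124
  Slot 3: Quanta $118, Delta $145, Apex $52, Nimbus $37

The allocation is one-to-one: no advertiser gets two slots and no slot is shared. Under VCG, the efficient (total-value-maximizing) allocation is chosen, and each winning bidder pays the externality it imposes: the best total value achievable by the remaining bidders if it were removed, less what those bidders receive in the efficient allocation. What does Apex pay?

Efficient allocation: Quanta→Slot 5 ($125), Delta→Slot 3 ($145), Apex→Slot 1 ($88), Nimbus→Slot 6 ($124); total welfare W = $482.
Apex receives Slot 1 at value $88, so the others get W − 88 = $394.
Without Apex: best allocation of the remaining 3 bidders over all 4 slots is Quanta→Slot 1 ($140), Delta→Slot 3 ($145), Nimbus→Slot 6 ($124), total $409.
VCG payment = (others' best without Apex) − (others' welfare with Apex) = 409 − 394 = $15.

Apex pays $15.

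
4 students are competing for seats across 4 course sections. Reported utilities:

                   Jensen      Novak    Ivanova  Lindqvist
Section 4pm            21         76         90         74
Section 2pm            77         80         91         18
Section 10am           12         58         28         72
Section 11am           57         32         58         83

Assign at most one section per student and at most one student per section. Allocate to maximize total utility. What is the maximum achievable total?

This is the linear assignment problem.
Optimal: Jensen→Section 2pm (77 points), Novak→Section 10am (58 points), Ivanova→Section 4pm (90 points), Lindqvist→Section 11am (83 points) — total 77+58+90+83 = 308 points.
Max-entry greedy (repeatedly take the single best remaining cell) gives 262 points, worse by 46.
Next-best assignment: Jensen→Section 11am, Novak→Section 2pm, Ivanova→Section 4pm, Lindqvist→Section 10am = 299 points.

Maximum total: 308 points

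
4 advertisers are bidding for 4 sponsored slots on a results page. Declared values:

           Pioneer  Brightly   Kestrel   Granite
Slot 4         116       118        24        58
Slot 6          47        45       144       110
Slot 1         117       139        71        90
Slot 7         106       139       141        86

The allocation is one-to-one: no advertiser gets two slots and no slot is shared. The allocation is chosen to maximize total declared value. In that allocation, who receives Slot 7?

Optimal: Pioneer→Slot 4 ($116), Brightly→Slot 1 ($139), Kestrel→Slot 7 ($141), Granite→Slot 6 ($110) — total 116+139+141+110 = $506.
Row-greedy (each advertiser in turn takes its best remaining slot) gives $458, worse by 48.
Next-best assignment: Pioneer→Slot 4, Brightly→Slot 7, Kestrel→Slot 6, Granite→Slot 1 = $489.
Swapping Granite↔Brightly (Granite→Slot 1 $90, Brightly→Slot 6 $45) loses 114.
Kestrel's own top slot is Slot 6 ($144), but forcing Kestrel→Slot 6 and reassigning the rest optimally gives only $489 — worse by 17.

Kestrel receives Slot 7.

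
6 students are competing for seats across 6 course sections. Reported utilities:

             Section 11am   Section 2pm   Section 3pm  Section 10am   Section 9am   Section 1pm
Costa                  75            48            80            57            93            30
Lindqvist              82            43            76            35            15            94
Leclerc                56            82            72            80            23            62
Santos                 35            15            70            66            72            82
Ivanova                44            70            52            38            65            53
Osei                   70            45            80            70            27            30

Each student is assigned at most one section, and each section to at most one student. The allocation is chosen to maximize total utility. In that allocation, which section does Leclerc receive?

Leclerc receives Section 10am.

Optimal: Costa→Section 9am (93 points), Lindqvist→Section 11am (82 points), Leclerc→Section 10am (80 points), Santos→Section 1pm (82 points), Ivanova→Section 2pm (70 points), Osei→Section 3pm (80 points) — total 93+82+80+82+70+80 = 487 points.
Checked against all permutations: 487 points is optimal.
Leclerc's own top section is Section 2pm (82 points), but forcing Leclerc→Section 2pm and reassigning the rest optimally gives only 462 points — worse by 25.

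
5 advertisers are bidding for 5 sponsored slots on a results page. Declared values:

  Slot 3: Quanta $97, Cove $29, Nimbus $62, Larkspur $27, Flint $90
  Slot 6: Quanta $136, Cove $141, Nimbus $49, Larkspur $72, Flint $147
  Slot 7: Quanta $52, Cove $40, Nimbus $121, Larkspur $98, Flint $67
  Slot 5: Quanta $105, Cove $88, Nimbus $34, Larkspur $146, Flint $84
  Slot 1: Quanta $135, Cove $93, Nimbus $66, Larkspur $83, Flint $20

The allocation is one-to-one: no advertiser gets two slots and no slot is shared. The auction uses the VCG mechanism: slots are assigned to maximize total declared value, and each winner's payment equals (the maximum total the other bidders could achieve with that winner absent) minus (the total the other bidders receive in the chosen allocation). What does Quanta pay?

Quanta pays $9.

Efficient allocation: Quanta→Slot 1 ($135), Cove→Slot 6 ($141), Nimbus→Slot 7 ($121), Larkspur→Slot 5 ($146), Flint→Slot 3 ($90); total welfare W = $633.
Quanta receives Slot 1 at value $135, so the others get W − 135 = $498.
Without Quanta: best allocation of the remaining 4 bidders over all 5 slots is Cove→Slot 1 ($93), Nimbus→Slot 7 ($121), Larkspur→Slot 5 ($146), Flint→Slot 6 ($147), total $507.
VCG payment = (others' best without Quanta) − (others' welfare with Quanta) = 507 − 498 = $9.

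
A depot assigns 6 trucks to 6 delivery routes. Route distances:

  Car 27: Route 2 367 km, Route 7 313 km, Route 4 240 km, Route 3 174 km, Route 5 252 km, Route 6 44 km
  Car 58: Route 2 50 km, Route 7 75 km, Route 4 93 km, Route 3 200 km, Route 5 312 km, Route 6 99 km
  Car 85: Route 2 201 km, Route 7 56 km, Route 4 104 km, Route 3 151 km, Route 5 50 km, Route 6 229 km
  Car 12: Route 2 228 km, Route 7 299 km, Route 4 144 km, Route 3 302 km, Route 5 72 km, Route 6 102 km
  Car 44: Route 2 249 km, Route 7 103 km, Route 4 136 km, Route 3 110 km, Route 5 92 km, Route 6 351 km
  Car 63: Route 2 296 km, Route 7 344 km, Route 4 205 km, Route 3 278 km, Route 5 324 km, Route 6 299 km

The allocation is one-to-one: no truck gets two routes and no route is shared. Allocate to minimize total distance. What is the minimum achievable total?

Optimal: Car 27→Route 6 (44 km), Car 58→Route 2 (50 km), Car 85→Route 7 (56 km), Car 12→Route 5 (72 km), Car 44→Route 3 (110 km), Car 63→Route 4 (205 km) — total 44+50+56+72+110+205 = 537 km.
Swapping Car 63↔Car 27 (Car 63→Route 6 299 km, Car 27→Route 4 240 km) adds 290.

Minimum total: 537 km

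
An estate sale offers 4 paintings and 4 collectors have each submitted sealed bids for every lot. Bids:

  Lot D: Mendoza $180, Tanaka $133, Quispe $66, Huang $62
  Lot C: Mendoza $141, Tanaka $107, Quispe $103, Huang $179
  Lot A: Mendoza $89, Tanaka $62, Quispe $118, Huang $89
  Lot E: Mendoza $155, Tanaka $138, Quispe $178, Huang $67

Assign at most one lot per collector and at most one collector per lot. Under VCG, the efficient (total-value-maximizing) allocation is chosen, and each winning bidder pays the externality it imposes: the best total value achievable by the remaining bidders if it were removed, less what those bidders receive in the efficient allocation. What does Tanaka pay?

Efficient allocation: Mendoza→Lot D ($180), Tanaka→Lot E ($138), Quispe→Lot A ($118), Huang→Lot C ($179); total welfare W = $615.
Tanaka receives Lot E at value $138, so the others get W − 138 = $477.
Without Tanaka: best allocation of the remaining 3 bidders over all 4 lots is Mendoza→Lot D ($180), Quispe→Lot E ($178), Huang→Lot C ($179), total $537.
VCG payment = (others' best without Tanaka) − (others' welfare with Tanaka) = 537 − 477 = $60.

Tanaka pays $60.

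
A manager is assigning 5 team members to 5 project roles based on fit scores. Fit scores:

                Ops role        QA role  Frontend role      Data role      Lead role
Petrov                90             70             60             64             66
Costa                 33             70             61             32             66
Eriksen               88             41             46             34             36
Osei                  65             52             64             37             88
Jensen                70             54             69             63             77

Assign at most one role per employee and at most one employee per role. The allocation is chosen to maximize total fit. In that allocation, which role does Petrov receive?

This is the linear assignment problem.
Optimal: Petrov→Data role (64 pts), Costa→QA role (70 pts), Eriksen→Ops role (88 pts), Osei→Lead role (88 pts), Jensen→Frontend role (69 pts) — total 64+70+88+88+69 = 379 pts.
Max-entry greedy (repeatedly take the single best remaining cell) gives 351 pts, worse by 28.
Every other assignment is strictly worse.
Petrov's own top role is Ops role (90 pts), but forcing Petrov→Ops role and reassigning the rest optimally gives only 357 pts — worse by 22.

Petrov receives Data role.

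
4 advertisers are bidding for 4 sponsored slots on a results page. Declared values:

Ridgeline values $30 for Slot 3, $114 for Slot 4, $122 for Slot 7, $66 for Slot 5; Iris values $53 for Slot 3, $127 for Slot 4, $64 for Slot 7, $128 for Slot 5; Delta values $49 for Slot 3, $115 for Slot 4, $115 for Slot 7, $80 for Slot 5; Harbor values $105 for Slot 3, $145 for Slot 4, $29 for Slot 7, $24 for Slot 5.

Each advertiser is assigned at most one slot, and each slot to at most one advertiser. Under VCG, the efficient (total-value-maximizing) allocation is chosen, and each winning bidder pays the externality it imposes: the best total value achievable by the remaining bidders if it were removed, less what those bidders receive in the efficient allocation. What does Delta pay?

Delta pays $40.

Efficient allocation: Ridgeline→Slot 7 ($122), Iris→Slot 5 ($128), Delta→Slot 4 ($115), Harbor→Slot 3 ($105); total welfare W = $470.
Delta receives Slot 4 at value $115, so the others get W − 115 = $355.
Without Delta: best allocation of the remaining 3 bidders over all 4 slots is Ridgeline→Slot 7 ($122), Iris→Slot 5 ($128), Harbor→Slot 4 ($145), total $395.
VCG payment = (others' best without Delta) − (others' welfare with Delta) = 395 − 355 = $40.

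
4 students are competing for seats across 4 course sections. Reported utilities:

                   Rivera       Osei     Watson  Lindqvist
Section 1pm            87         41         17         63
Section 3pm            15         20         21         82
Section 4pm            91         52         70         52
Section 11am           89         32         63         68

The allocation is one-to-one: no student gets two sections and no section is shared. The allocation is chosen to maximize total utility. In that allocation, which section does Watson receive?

Watson receives Section 11am.

Optimal: Rivera→Section 1pm (87 points), Osei→Section 4pm (52 points), Watson→Section 11am (63 points), Lindqvist→Section 3pm (82 points) — total 87+52+63+82 = 284 points.
Column-greedy (each section in turn goes to its best remaining student) gives 271 points, worse by 13.
Watson's own top section is Section 4pm (70 points), but forcing Watson→Section 4pm and reassigning the rest optimally gives only 282 points — worse by 2.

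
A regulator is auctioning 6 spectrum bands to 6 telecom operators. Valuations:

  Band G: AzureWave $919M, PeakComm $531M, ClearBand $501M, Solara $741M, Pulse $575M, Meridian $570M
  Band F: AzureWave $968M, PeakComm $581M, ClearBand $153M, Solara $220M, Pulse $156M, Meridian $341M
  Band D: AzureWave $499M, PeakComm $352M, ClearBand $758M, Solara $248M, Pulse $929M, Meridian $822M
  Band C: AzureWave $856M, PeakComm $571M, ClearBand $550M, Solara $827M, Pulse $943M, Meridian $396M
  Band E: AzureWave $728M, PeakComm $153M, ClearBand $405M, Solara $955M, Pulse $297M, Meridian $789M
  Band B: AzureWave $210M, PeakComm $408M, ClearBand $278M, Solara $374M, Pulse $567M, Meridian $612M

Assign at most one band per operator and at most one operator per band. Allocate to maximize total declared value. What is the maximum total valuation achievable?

Treat this as an assignment problem: match each operator to one band.
Optimal: AzureWave→Band G ($919M), PeakComm→Band F ($581M), ClearBand→Band D ($758M), Solara→Band E ($955M), Pulse→Band C ($943M), Meridian→Band B ($612M) — total 919+581+758+955+943+612 = $4768M.
Column-greedy (each band in turn goes to its best remaining operator) gives $4323M, worse by 445.
Next-best assignment: AzureWave→Band F, PeakComm→Band G, ClearBand→Band D, Solara→Band E, Pulse→Band C, Meridian→Band B = $4767M.
No other one-to-one assignment exceeds $4768M.

Max total: $4768M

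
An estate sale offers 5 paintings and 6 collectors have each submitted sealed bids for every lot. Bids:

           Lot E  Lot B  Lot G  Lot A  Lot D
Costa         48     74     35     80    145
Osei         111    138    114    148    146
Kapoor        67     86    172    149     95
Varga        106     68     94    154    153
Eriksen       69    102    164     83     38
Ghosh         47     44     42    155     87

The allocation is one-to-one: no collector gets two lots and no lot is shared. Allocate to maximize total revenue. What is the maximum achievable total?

This is a one-to-one assignment (maximum-weight bipartite matching).
Optimal: Varga→Lot E ($106), Osei→Lot B ($138), Kapoor→Lot G ($172), Ghosh→Lot A ($155), Costa→Lot D ($145) — total 106+138+172+155+145 = $716.
Swapping Varga↔Costa (Varga→Lot D $153, Costa→Lot E $48) loses 50.
Checked against all permutations: $716 is optimal.

Maximum total: $716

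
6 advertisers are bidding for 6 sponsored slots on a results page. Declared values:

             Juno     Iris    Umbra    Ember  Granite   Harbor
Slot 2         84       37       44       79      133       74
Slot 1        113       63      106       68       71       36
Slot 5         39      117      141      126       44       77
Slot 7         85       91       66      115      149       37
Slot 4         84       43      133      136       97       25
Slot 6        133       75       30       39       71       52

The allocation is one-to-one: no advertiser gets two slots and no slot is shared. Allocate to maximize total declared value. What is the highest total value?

Max total: $715

Optimal: Juno→Slot 6 ($133), Iris→Slot 5 ($117), Umbra→Slot 1 ($106), Ember→Slot 4 ($136), Granite→Slot 7 ($149), Harbor→Slot 2 ($74) — total 133+117+106+136+149+74 = $715.
Row-greedy (each advertiser in turn takes its best remaining slot) gives $667, worse by 48.
Next-best assignment: Juno→Slot 6, Iris→Slot 1, Umbra→Slot 5, Ember→Slot 4, Granite→Slot 7, Harbor→Slot 2 = $696.
No other one-to-one assignment exceeds $715.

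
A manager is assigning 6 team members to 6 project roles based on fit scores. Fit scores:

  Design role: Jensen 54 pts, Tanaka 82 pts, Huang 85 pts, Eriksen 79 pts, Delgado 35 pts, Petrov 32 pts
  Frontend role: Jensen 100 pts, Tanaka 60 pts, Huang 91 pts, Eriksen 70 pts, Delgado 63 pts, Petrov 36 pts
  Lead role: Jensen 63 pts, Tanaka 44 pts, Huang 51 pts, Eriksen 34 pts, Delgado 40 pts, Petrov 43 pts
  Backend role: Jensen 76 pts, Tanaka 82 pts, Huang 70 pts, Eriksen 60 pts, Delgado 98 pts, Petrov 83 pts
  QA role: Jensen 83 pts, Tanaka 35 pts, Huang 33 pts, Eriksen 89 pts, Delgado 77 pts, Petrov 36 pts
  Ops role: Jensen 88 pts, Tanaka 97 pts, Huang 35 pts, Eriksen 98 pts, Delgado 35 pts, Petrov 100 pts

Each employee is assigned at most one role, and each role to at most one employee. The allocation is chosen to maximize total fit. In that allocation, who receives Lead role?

Jensen receives Lead role.

Optimal: Jensen→Lead role (63 pts), Tanaka→Design role (82 pts), Huang→Frontend role (91 pts), Eriksen→QA role (89 pts), Delgado→Backend role (98 pts), Petrov→Ops role (100 pts) — total 63+82+91+89+98+100 = 523 pts.
Max-entry greedy (repeatedly take the single best remaining cell) gives 516 pts, worse by 7.
Swapping Huang↔Jensen (Huang→Lead role 51 pts, Jensen→Frontend role 100 pts) loses 3.
Jensen's own top role is Frontend role (100 pts), but forcing Jensen→Frontend role and reassigning the rest optimally gives only 520 pts — worse by 3.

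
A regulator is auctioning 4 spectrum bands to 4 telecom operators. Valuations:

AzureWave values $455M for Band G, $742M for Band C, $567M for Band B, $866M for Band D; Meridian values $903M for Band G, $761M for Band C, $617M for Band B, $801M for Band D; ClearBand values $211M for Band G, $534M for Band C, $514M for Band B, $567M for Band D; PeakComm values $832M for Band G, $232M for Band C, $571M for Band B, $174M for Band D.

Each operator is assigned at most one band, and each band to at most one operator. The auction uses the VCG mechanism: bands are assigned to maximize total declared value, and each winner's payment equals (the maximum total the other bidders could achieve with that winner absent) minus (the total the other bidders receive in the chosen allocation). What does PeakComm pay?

Efficient allocation: AzureWave→Band D ($866M), Meridian→Band C ($761M), ClearBand→Band B ($514M), PeakComm→Band G ($832M); total welfare W = $2973M.
PeakComm receives Band G at value $832M, so the others get W − 832 = $2141M.
Without PeakComm: best allocation of the remaining 3 bidders over all 4 bands is AzureWave→Band D ($866M), Meridian→Band G ($903M), ClearBand→Band C ($534M), total $2303M.
VCG payment = (others' best without PeakComm) − (others' welfare with PeakComm) = 2303 − 2141 = $162M.

PeakComm pays $162M.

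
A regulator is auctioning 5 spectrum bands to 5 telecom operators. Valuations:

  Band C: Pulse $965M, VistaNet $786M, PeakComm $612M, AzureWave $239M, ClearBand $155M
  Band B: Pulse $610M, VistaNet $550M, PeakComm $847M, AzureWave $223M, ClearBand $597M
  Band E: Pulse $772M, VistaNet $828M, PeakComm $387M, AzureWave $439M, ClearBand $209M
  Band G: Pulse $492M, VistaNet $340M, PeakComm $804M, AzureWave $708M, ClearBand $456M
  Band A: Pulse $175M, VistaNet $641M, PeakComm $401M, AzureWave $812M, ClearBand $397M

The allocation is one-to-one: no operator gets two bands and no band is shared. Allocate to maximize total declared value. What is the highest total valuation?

Max total: $4006M

This is a one-to-one assignment (maximum-weight bipartite matching).
Optimal: Pulse→Band C ($965M), VistaNet→Band E ($828M), PeakComm→Band G ($804M), AzureWave→Band A ($812M), ClearBand→Band B ($597M) — total 965+828+804+812+597 = $4006M.
Max-entry greedy (repeatedly take the single best remaining cell) gives $3908M, worse by 98.
No other one-to-one assignment exceeds $4006M.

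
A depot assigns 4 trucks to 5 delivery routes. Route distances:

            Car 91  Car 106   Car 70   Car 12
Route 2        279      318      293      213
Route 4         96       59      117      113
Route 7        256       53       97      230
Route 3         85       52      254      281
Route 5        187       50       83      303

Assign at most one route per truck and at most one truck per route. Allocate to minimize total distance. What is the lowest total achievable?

This is a one-to-one assignment (minimum-cost bipartite matching).
Optimal: Car 91→Route 3 (85 km), Car 106→Route 7 (53 km), Car 70→Route 5 (83 km), Car 12→Route 4 (113 km) — total 85+53+83+113 = 334 km.
Row-greedy (each truck in turn takes its cheapest remaining route) gives 345 km, worse by 11.
Next-best assignment: Car 91→Route 3, Car 106→Route 5, Car 70→Route 7, Car 12→Route 4 = 345 km.

Minimum total: 334 km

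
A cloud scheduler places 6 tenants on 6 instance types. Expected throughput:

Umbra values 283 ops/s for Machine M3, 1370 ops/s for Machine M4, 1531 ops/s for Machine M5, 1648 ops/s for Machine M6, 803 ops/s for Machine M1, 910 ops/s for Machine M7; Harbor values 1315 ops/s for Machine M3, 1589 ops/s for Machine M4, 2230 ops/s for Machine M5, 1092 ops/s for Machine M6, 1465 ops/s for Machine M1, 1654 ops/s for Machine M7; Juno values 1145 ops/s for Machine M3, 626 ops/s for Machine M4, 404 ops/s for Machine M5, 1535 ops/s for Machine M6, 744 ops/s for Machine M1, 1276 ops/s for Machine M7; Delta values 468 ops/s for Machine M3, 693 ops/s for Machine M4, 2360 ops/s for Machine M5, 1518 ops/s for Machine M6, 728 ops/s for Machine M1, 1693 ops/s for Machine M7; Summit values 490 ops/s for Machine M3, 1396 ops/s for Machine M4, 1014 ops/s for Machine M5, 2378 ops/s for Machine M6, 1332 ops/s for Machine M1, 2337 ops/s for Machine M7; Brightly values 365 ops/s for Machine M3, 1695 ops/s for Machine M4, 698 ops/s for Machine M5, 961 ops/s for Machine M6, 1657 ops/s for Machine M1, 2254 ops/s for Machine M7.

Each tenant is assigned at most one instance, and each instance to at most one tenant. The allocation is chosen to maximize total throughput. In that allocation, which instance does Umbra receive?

Optimal: Umbra→Machine M4 (1370 ops/s), Harbor→Machine M1 (1465 ops/s), Juno→Machine M3 (1145 ops/s), Delta→Machine M5 (2360 ops/s), Summit→Machine M6 (2378 ops/s), Brightly→Machine M7 (2254 ops/s) — total 1370+1465+1145+2360+2378+2254 = 10972 ops/s.
No other one-to-one assignment exceeds 10972 ops/s.
Umbra's own top instance is Machine M6 (1648 ops/s), but forcing Umbra→Machine M6 and reassigning the rest optimally gives only 10736 ops/s — worse by 236.

Umbra receives Machine M4.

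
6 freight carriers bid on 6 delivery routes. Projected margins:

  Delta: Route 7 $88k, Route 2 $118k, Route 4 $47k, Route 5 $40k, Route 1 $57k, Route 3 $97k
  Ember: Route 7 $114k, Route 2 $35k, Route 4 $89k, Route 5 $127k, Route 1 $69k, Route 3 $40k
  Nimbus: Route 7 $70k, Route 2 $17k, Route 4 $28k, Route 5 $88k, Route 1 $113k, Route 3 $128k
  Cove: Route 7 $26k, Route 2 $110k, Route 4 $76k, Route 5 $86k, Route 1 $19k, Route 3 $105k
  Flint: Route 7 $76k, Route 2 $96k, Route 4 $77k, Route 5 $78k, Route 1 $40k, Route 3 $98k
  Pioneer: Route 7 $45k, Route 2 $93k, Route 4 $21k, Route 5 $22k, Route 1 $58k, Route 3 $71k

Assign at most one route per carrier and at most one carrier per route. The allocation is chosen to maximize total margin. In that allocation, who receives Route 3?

Cove receives Route 3.

Optimal: Delta→Route 7 ($88k), Ember→Route 5 ($127k), Nimbus→Route 1 ($113k), Cove→Route 3 ($105k), Flint→Route 4 ($77k), Pioneer→Route 2 ($93k) — total 88+127+113+105+77+93 = $603k.
Row-greedy (each carrier in turn takes its best remaining route) gives $583k, worse by 20.
Cove's own top route is Route 2 ($110k), but forcing Cove→Route 2 and reassigning the rest optimally gives only $588k — worse by 15.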